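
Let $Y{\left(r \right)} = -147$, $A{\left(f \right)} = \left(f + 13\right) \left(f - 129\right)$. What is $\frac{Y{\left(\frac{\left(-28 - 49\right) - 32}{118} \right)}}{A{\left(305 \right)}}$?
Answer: $- \frac{49}{18656} \approx -0.0026265$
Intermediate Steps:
$A{\left(f \right)} = \left(-129 + f\right) \left(13 + f\right)$ ($A{\left(f \right)} = \left(13 + f\right) \left(-129 + f\right) = \left(-129 + f\right) \left(13 + f\right)$)
$\frac{Y{\left(\frac{\left(-28 - 49\right) - 32}{118} \right)}}{A{\left(305 \right)}} = - \frac{147}{-1677 + 305^{2} - 35380} = - \frac{147}{-1677 + 93025 - 35380} = - \frac{147}{55968} = \left(-147\right) \frac{1}{55968} = - \frac{49}{18656}$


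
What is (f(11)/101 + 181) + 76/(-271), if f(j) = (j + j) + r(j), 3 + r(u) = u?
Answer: 4954605/27371 ≈ 181.02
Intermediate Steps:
r(u) = -3 + u
f(j) = -3 + 3*j (f(j) = (j + j) + (-3 + j) = 2*j + (-3 + j) = -3 + 3*j)
(f(11)/101 + 181) + 76/(-271) = ((-3 + 3*11)/101 + 181) + 76/(-271) = ((-3 + 33)*(1/101) + 181) + 76*(-1/271) = (30*(1/101) + 181) - 76/271 = (30/101 + 181) - 76/271 = 18311/101 - 76/271 = 4954605/27371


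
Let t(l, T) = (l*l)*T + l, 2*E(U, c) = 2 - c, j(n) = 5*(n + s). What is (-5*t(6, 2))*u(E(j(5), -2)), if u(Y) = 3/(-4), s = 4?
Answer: 585/2 ≈ 292.50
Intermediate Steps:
j(n) = 20 + 5*n (j(n) = 5*(n + 4) = 5*(4 + n) = 20 + 5*n)
E(U, c) = 1 - c/2 (E(U, c) = (2 - c)/2 = 1 - c/2)
t(l, T) = l + T*l**2 (t(l, T) = l**2*T + l = T*l**2 + l = l + T*l**2)
u(Y) = -3/4 (u(Y) = 3*(-1/4) = -3/4)
(-5*t(6, 2))*u(E(j(5), -2)) = -30*(1 + 2*6)*(-3/4) = -30*(1 + 12)*(-3/4) = -30*13*(-3/4) = -5*78*(-3/4) = -390*(-3/4) = 585/2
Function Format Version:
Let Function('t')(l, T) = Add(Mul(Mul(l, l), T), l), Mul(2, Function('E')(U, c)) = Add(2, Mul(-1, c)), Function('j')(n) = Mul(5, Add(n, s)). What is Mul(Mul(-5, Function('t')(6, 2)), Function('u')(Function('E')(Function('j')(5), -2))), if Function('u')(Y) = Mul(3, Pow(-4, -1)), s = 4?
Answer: Rational(585, 2) ≈ 292.50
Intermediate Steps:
Function('j')(n) = Add(20, Mul(5, n)) (Function('j')(n) = Mul(5, Add(n, 4)) = Mul(5, Add(4, n)) = Add(20, Mul(5, n)))
Function('E')(U, c) = Add(1, Mul(Rational(-1, 2), c)) (Function('E')(U, c) = Mul(Rational(1, 2), Add(2, Mul(-1, c))) = Add(1, Mul(Rational(-1, 2), c)))
Function('t')(l, T) = Add(l, Mul(T, Pow(l, 2))) (Function('t')(l, T) = Add(Mul(Pow(l, 2), T), l) = Add(Mul(T, Pow(l, 2)), l) = Add(l, Mul(T, Pow(l, 2))))
Function('u')(Y) = Rational(-3, 4) (Function('u')(Y) = Mul(3, Rational(-1, 4)) = Rational(-3, 4))
Mul(Mul(-5, Function('t')(6, 2)), Function('u')(Function('E')(Function('j')(5), -2))) = Mul(Mul(-5, Mul(6, Add(1, Mul(2, 6)))), Rational(-3, 4)) = Mul(Mul(-5, Mul(6, Add(1, 12))), Rational(-3, 4)) = Mul(Mul(-5, Mul(6, 13)), Rational(-3, 4)) = Mul(Mul(-5, 78), Rational(-3, 4)) = Mul(-390, Rational(-3, 4)) = Rational(585, 2)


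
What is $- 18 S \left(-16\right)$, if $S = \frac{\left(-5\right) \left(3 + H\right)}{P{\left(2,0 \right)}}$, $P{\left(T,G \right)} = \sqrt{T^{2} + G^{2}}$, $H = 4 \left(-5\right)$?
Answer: $12240$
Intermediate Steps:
$H = -20$
$P{\left(T,G \right)} = \sqrt{G^{2} + T^{2}}$
$S = \frac{85}{2}$ ($S = \frac{\left(-5\right) \left(3 - 20\right)}{\sqrt{0^{2} + 2^{2}}} = \frac{\left(-5\right) \left(-17\right)}{\sqrt{0 + 4}} = \frac{85}{\sqrt{4}} = \frac{85}{2} \approx 42.5$)
$- 18 S \left(-16\right) = \left(-18\right) \frac{85}{2} \left(-16\right) = \left(-765\right) \left(-16\right) = 12240$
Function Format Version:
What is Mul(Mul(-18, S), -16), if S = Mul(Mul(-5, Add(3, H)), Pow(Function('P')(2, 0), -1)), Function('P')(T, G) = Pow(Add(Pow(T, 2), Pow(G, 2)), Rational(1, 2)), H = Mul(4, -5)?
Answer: 12240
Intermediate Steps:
H = -20
Function('P')(T, G) = Pow(Add(Pow(G, 2), Pow(T, 2)), Rational(1, 2))
S = Rational(85, 2) (S = Mul(Mul(-5, Add(3, -20)), Pow(Pow(Add(Pow(0, 2), Pow(2, 2)), Rational(1, 2)), -1)) = Mul(Mul(-5, -17), Pow(Pow(Add(0, 4), Rational(1, 2)), -1)) = Mul(85, Pow(Pow(4, Rational(1, 2)), -1)) = Mul(85, Pow(2, -1)) = Mul(85, Rational(1, 2)) = Rational(85, 2) ≈ 42.500)
Mul(Mul(-18, S), -16) = Mul(Mul(-18, Rational(85, 2)), -16) = Mul(-765, -16) = 12240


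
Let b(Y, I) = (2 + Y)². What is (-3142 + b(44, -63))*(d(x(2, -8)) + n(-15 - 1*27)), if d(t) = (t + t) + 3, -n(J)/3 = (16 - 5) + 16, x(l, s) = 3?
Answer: 73872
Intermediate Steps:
n(J) = -81 (n(J) = -3*((16 - 5) + 16) = -3*(11 + 16) = -3*27 = -81)
d(t) = 3 + 2*t (d(t) = 2*t + 3 = 3 + 2*t)
(-3142 + b(44, -63))*(d(x(2, -8)) + n(-15 - 1*27)) = (-3142 + (2 + 44)²)*((3 + 2*3) - 81) = (-3142 + 46²)*((3 + 6) - 81) = (-3142 + 2116)*(9 - 81) = -1026*(-72) = 73872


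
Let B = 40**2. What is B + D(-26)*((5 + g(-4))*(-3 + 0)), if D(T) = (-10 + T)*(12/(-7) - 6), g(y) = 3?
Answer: -35456/7 ≈ -5065.1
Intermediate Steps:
B = 1600
D(T) = 540/7 - 54*T/7 (D(T) = (-10 + T)*(12*(-1/7) - 6) = (-10 + T)*(-12/7 - 6) = (-10 + T)*(-54/7) = 540/7 - 54*T/7)
B + D(-26)*((5 + g(-4))*(-3 + 0)) = 1600 + (540/7 - 54/7*(-26))*((5 + 3)*(-3 + 0)) = 1600 + (540/7 + 1404/7)*(8*(-3)) = 1600 + (1944/7)*(-24) = 1600 - 46656/7 = -35456/7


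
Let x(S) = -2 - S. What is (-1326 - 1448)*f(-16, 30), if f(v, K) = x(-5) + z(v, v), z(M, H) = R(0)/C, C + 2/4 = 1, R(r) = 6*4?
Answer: -141474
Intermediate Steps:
R(r) = 24
C = 1/2 (C = -1/2 + 1 = 1/2 ≈ 0.50000)
z(M, H) = 48 (z(M, H) = 24/(1/2) = 24*2 = 48)
f(v, K) = 51 (f(v, K) = (-2 - 1*(-5)) + 48 = (-2 + 5) + 48 = 3 + 48 = 51)
(-1326 - 1448)*f(-16, 30) = (-1326 - 1448)*51 = -2774*51 = -141474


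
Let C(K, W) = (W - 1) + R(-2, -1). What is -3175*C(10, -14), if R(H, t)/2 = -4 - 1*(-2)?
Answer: 60325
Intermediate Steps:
R(H, t) = -4 (R(H, t) = 2*(-4 - 1*(-2)) = 2*(-4 + 2) = 2*(-2) = -4)
C(K, W) = -5 + W (C(K, W) = (W - 1) - 4 = (-1 + W) - 4 = -5 + W)
-3175*C(10, -14) = -3175*(-5 - 14) = -3175*(-19) = 60325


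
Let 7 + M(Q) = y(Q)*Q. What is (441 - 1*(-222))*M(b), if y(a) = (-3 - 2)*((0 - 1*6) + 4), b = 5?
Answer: 28509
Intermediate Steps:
y(a) = 10 (y(a) = -5*((0 - 6) + 4) = -5*(-6 + 4) = -5*(-2) = 10)
M(Q) = -7 + 10*Q
(441 - 1*(-222))*M(b) = (441 - 1*(-222))*(-7 + 10*5) = (441 + 222)*(-7 + 50) = 663*43 = 28509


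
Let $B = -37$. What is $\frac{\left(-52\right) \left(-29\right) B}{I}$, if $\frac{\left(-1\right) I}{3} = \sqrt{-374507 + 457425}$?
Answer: $\frac{27898 \sqrt{82918}}{124377} \approx 64.589$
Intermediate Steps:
$I = - 3 \sqrt{82918}$ ($I = - 3 \sqrt{-374507 + 457425} = - 3 \sqrt{82918} \approx -863.86$)
$\frac{\left(-52\right) \left(-29\right) B}{I} = \frac{\left(-52\right) \left(-29\right) \left(-37\right)}{\left(-3\right) \sqrt{82918}} = 1508 \left(-37\right) \left(- \frac{\sqrt{82918}}{248754}\right) = - 55796 \left(- \frac{\sqrt{82918}}{248754}\right) = \frac{27898 \sqrt{82918}}{124377}$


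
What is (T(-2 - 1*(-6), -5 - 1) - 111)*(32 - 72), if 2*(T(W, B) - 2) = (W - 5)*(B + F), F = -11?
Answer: 4020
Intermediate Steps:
T(W, B) = 2 + (-11 + B)*(-5 + W)/2 (T(W, B) = 2 + ((W - 5)*(B - 11))/2 = 2 + ((-5 + W)*(-11 + B))/2 = 2 + ((-11 + B)*(-5 + W))/2 = 2 + (-11 + B)*(-5 + W)/2)
(T(-2 - 1*(-6), -5 - 1) - 111)*(32 - 72) = ((59/2 - 11*(-2 - 1*(-6))/2 - 5*(-5 - 1)/2 + (-5 - 1)*(-2 - 1*(-6))/2) - 111)*(32 - 72) = ((59/2 - 11*(-2 + 6)/2 - 5/2*(-6) + (½)*(-6)*(-2 + 6)) - 111)*(-40) = ((59/2 - 11/2*4 + 15 + (½)*(-6)*4) - 111)*(-40) = ((59/2 - 22 + 15 - 12) - 111)*(-40) = (21/2 - 111)*(-40) = -201/2*(-40) = 4020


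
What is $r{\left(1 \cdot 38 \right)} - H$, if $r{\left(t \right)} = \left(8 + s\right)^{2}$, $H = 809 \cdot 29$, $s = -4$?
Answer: $-23445$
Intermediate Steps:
$H = 23461$
$r{\left(t \right)} = 16$ ($r{\left(t \right)} = \left(8 - 4\right)^{2} = 4^{2} = 16$)
$r{\left(1 \cdot 38 \right)} - H = 16 - 23461 = -23445$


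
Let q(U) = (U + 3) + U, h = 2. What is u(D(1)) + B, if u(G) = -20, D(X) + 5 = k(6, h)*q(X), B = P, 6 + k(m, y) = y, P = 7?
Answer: -13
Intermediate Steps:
q(U) = 3 + 2*U (q(U) = (3 + U) + U = 3 + 2*U)
k(m, y) = -6 + y
B = 7
D(X) = -17 - 8*X (D(X) = -5 + (-6 + 2)*(3 + 2*X) = -5 - 4*(3 + 2*X) = -5 + (-12 - 8*X) = -17 - 8*X)
u(D(1)) + B = -20 + 7 = -13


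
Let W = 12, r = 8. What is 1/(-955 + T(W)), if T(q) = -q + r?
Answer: -1/959 ≈ -0.0010428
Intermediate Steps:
T(q) = 8 - q (T(q) = -q + 8 = 8 - q)
1/(-955 + T(W)) = 1/(-955 + (8 - 1*12)) = 1/(-955 + (8 - 12)) = 1/(-955 - 4) = 1/(-959) = -1/959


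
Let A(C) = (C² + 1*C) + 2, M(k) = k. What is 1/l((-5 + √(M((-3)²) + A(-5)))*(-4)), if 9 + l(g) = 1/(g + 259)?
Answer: -347913/3129962 - √31/1564981 ≈ -0.11116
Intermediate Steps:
A(C) = 2 + C + C² (A(C) = (C² + C) + 2 = (C + C²) + 2 = 2 + C + C²)
l(g) = -9 + 1/(259 + g) (l(g) = -9 + 1/(g + 259) = -9 + 1/(259 + g))
1/l((-5 + √(M((-3)²) + A(-5)))*(-4)) = 1/((-2330 - 9*(-5 + √((-3)² + (2 - 5 + (-5)²)))*(-4))/(259 + (-5 + √((-3)² + (2 - 5 + (-5)²)))*(-4))) = 1/((-2330 - 9*(-5 + √(9 + (2 - 5 + 25)))*(-4))/(259 + (-5 + √(9 + (2 - 5 + 25)))*(-4))) = 1/((-2330 - 9*(-5 + √(9 + 22))*(-4))/(259 + (-5 + √(9 + 22))*(-4))) = 1/((-2330 - 9*(-5 + √31)*(-4))/(259 + (-5 + √31)*(-4))) = 1/((-2330 - 9*(20 - 4*√31))/(259 + (20 - 4*√31))) = 1/((-2330 + (-180 + 36*√31))/(279 - 4*√31)) = 1/((-2510 + 36*√31)/(279 - 4*√31)) = (279 - 4*√31)/(-2510 + 36*√31)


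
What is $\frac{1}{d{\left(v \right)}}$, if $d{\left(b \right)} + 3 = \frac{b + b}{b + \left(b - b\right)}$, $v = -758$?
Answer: $-1$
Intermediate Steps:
$d{\left(b \right)} = -1$ ($d{\left(b \right)} = -3 + \frac{b + b}{b + \left(b - b\right)} = -3 + \frac{2 b}{b + 0} = -3 + \frac{2 b}{b} = -3 + 2 = -1$)
$\frac{1}{d{\left(v \right)}} = \frac{1}{-1} = -1$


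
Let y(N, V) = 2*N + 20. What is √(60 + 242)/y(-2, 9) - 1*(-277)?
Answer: 277 + √302/16 ≈ 278.09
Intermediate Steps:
y(N, V) = 20 + 2*N
√(60 + 242)/y(-2, 9) - 1*(-277) = √(60 + 242)/(20 + 2*(-2)) - 1*(-277) = √302/(20 - 4) + 277 = √302/16 + 277 = 277 + √302/16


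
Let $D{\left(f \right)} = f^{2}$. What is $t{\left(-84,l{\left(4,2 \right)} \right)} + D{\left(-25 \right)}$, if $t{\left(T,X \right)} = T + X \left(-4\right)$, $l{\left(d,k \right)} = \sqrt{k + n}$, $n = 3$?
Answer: $541 - 4 \sqrt{5} \approx 532.06$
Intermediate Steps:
$l{\left(d,k \right)} = \sqrt{3 + k}$ ($l{\left(d,k \right)} = \sqrt{k + 3} = \sqrt{3 + k}$)
$t{\left(T,X \right)} = T - 4 X$
$t{\left(-84,l{\left(4,2 \right)} \right)} + D{\left(-25 \right)} = \left(-84 - 4 \sqrt{3 + 2}\right) + \left(-25\right)^{2} = \left(-84 - 4 \sqrt{5}\right) + 625 = 541 - 4 \sqrt{5}$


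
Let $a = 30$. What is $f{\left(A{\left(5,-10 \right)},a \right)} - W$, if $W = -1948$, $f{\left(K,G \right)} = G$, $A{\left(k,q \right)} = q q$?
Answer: $1978$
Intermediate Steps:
$A{\left(k,q \right)} = q^{2}$
$f{\left(A{\left(5,-10 \right)},a \right)} - W = 30 - -1948 = 30 + 1948 = 1978$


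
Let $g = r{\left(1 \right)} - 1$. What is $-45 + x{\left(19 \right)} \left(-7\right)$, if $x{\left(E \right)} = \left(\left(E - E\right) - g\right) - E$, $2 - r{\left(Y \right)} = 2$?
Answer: $81$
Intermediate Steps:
$r{\left(Y \right)} = 0$ ($r{\left(Y \right)} = 2 - 2 = 0$)
$g = -1$ ($g = 0 - 1 = -1$)
$x{\left(E \right)} = 1 - E$ ($x{\left(E \right)} = \left(\left(E - E\right) - -1\right) - E = \left(0 + 1\right) - E = 1 - E$)
$-45 + x{\left(19 \right)} \left(-7\right) = -45 + \left(1 - 19\right) \left(-7\right) = -45 - -126 = -45 + 126 = 81$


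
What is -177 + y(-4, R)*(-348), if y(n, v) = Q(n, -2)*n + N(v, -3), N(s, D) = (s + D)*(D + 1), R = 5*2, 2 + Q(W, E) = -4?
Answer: -3657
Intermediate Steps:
Q(W, E) = -6 (Q(W, E) = -2 - 4 = -6)
R = 10
N(s, D) = (1 + D)*(D + s) (N(s, D) = (D + s)*(1 + D) = (1 + D)*(D + s))
y(n, v) = 6 - 6*n - 2*v (y(n, v) = -6*n + (-3 + v + (-3)² - 3*v) = -6*n + (-3 + v + 9 - 3*v) = -6*n + (6 - 2*v) = 6 - 6*n - 2*v)
-177 + y(-4, R)*(-348) = -177 + (6 - 6*(-4) - 2*10)*(-348) = -177 + (6 + 24 - 20)*(-348) = -177 + 10*(-348) = -177 - 3480 = -3657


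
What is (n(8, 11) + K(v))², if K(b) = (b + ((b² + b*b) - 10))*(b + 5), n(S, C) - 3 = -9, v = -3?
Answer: 16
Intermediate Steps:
n(S, C) = -6 (n(S, C) = 3 - 9 = -6)
K(b) = (5 + b)*(-10 + b + 2*b²) (K(b) = (b + ((b² + b²) - 10))*(5 + b) = (b + (2*b² - 10))*(5 + b) = (b + (-10 + 2*b²))*(5 + b) = (-10 + b + 2*b²)*(5 + b) = (5 + b)*(-10 + b + 2*b²))
(n(8, 11) + K(v))² = (-6 + (-50 - 5*(-3) + 2*(-3)³ + 11*(-3)²))² = (-6 + (-50 + 15 + 2*(-27) + 11*9))² = (-6 + (-50 + 15 - 54 + 99))² = (-6 + 10)² = 4² = 16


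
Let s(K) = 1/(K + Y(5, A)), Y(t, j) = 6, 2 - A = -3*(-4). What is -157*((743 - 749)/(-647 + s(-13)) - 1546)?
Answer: 183254011/755 ≈ 2.4272e+5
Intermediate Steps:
A = -10 (A = 2 - (-3)*(-4) = 2 - 1*12 = 2 - 12 = -10)
s(K) = 1/(6 + K) (s(K) = 1/(K + 6) = 1/(6 + K))
-157*((743 - 749)/(-647 + s(-13)) - 1546) = -157*((743 - 749)/(-647 + 1/(6 - 13)) - 1546) = -157*(-6/(-647 + 1/(-7)) - 1546) = -157*(-6/(-647 - ⅐) - 1546) = -157*(-6/(-4530/7) - 1546) = -157*(-6*(-7/4530) - 1546) = -157*(7/755 - 1546) = -157*(-1167223/755) = 183254011/755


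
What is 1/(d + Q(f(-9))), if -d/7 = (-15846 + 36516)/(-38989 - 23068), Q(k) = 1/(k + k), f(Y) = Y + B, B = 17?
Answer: 992912/2377097 ≈ 0.41770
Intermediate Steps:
f(Y) = 17 + Y (f(Y) = Y + 17 = 17 + Y)
Q(k) = 1/(2*k)
d = 144690/62057 (d = -7*(-15846 + 36516)/(-38989 - 23068) = -144690/(-62057) = -144690*(-1)/62057 = -7*(-20670/62057) = 144690/62057 ≈ 2.3316)
1/(d + Q(f(-9))) = 1/(144690/62057 + 1/(2*(17 - 9))) = 1/(144690/62057 + (½)/8) = 1/(144690/62057 + (½)*(⅛)) = 1/(144690/62057 + 1/16) = 1/(2377097/992912) = 992912/2377097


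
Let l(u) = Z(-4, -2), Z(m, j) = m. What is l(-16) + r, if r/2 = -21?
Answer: -46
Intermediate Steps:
l(u) = -4
r = -42 (r = 2*(-21) = -42)
l(-16) + r = -4 - 42 = -46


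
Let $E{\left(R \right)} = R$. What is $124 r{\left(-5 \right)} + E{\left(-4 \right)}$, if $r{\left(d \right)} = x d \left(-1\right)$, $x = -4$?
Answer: $-2484$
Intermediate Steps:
$r{\left(d \right)} = 4 d$ ($r{\left(d \right)} = - 4 d \left(-1\right) = 4 d$)
$124 r{\left(-5 \right)} + E{\left(-4 \right)} = 124 \cdot 4 \left(-5\right) - 4 = 124 \left(-20\right) - 4 = -2480 - 4 = -2484$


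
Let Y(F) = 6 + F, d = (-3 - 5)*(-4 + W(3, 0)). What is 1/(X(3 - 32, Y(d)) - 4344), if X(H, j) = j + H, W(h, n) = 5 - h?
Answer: -1/4351 ≈ -0.00022983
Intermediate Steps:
d = 16 (d = (-3 - 5)*(-4 + (5 - 1*3)) = -8*(-4 + (5 - 3)) = -8*(-4 + 2) = -8*(-2) = 16)
X(H, j) = H + j
1/(X(3 - 32, Y(d)) - 4344) = 1/(((3 - 32) + (6 + 16)) - 4344) = 1/((-29 + 22) - 4344) = 1/(-7 - 4344) = 1/(-4351) = -1/4351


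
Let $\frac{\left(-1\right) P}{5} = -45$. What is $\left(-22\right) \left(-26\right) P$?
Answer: $128700$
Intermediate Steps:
$P = 225$ ($P = \left(-5\right) \left(-45\right) = 225$)
$\left(-22\right) \left(-26\right) P = \left(-22\right) \left(-26\right) 225 = 572 \cdot 225 = 128700$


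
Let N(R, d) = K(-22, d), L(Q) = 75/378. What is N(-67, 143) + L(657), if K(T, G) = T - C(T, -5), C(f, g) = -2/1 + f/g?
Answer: -15247/630 ≈ -24.202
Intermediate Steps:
C(f, g) = -2 + f/g (C(f, g) = -2*1 + f/g = -2 + f/g)
K(T, G) = 2 + 6*T/5 (K(T, G) = T - (-2 + T/(-5)) = T - (-2 + T*(-⅕)) = T - (-2 - T/5) = T + (2 + T/5) = 2 + 6*T/5)
L(Q) = 25/126 (L(Q) = 75*(1/378) = 25/126)
N(R, d) = -122/5 (N(R, d) = 2 + (6/5)*(-22) = 2 - 132/5 = -122/5)
N(-67, 143) + L(657) = -122/5 + 25/126 = -15247/630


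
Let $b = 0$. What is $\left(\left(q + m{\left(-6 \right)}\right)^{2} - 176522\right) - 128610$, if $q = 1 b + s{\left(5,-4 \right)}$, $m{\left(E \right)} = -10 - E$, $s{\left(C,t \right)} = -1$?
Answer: $-305107$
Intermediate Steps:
$q = -1$ ($q = 1 \cdot 0 - 1 = 0 - 1 = -1$)
$\left(\left(q + m{\left(-6 \right)}\right)^{2} - 176522\right) - 128610 = \left(\left(-1 - 4\right)^{2} - 176522\right) - 128610 = \left(\left(-5\right)^{2} - 176522\right) - 128610 = \left(25 - 176522\right) - 128610 = -176497 - 128610 = -305107$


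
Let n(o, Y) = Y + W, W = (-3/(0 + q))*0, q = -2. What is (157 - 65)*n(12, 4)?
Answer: 368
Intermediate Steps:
W = 0 (W = (-3/(0 - 2))*0 = (-3/(-2))*0 = -1/2*(-3)*0 = (3/2)*0 = 0)
n(o, Y) = Y (n(o, Y) = Y + 0 = Y)
(157 - 65)*n(12, 4) = (157 - 65)*4 = 92*4 = 368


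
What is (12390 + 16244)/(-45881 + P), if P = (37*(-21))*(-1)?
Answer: -14317/22552 ≈ -0.63484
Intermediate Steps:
P = 777 (P = -777*(-1) = 777)
(12390 + 16244)/(-45881 + P) = (12390 + 16244)/(-45881 + 777) = 28634/(-45104) = 28634*(-1/45104) = -14317/22552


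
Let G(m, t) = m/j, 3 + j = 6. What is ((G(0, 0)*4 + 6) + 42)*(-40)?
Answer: -1920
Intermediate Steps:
j = 3 (j = -3 + 6 = 3)
G(m, t) = m/3
((G(0, 0)*4 + 6) + 42)*(-40) = ((((1/3)*0)*4 + 6) + 42)*(-40) = ((0*4 + 6) + 42)*(-40) = ((0 + 6) + 42)*(-40) = (6 + 42)*(-40) = 48*(-40) = -1920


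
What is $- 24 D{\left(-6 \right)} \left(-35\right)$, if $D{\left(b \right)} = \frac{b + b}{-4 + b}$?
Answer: $1008$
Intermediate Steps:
$D{\left(b \right)} = \frac{2 b}{-4 + b}$
$- 24 D{\left(-6 \right)} \left(-35\right) = - 24 \cdot 2 \left(-6\right) \frac{1}{-4 - 6} \left(-35\right) = - 24 \cdot 2 \left(-6\right) \frac{1}{-10} \left(-35\right) = - 24 \cdot 2 \left(-6\right) \left(- \frac{1}{10}\right) \left(-35\right) = \left(-24\right) \frac{6}{5} \left(-35\right) = \left(- \frac{144}{5}\right) \left(-35\right) = 1008$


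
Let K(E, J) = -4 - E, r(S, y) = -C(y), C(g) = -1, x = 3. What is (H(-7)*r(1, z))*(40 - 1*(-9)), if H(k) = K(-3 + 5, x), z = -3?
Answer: -294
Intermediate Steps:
r(S, y) = 1 (r(S, y) = -1*(-1) = 1)
H(k) = -6 (H(k) = -4 - (-3 + 5) = -4 - 1*2 = -4 - 2 = -6)
(H(-7)*r(1, z))*(40 - 1*(-9)) = (-6*1)*(40 - 1*(-9)) = -6*(40 + 9) = -6*49 = -294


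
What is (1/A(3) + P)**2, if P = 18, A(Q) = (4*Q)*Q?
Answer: 421201/1296 ≈ 325.00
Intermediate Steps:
A(Q) = 4*Q**2
(1/A(3) + P)**2 = (1/(4*3**2) + 18)**2 = (1/(4*9) + 18)**2 = (1/36 + 18)**2 = (649/36)**2 = 421201/1296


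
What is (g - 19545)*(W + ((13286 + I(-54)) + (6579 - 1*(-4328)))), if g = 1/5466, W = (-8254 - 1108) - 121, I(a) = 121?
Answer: -1584439763239/5466 ≈ -2.8987e+8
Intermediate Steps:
W = -9483 (W = -9362 - 121 = -9483)
g = 1/5466 ≈ 0.00018295
(g - 19545)*(W + ((13286 + I(-54)) + (6579 - 1*(-4328)))) = (1/5466 - 19545)*(-9483 + ((13286 + 121) + (6579 - 1*(-4328)))) = -106832969*(-9483 + (13407 + (6579 + 4328)))/5466 = -106832969*(-9483 + (13407 + 10907))/5466 = -106832969*(-9483 + 24314)/5466 = -106832969/5466*14831 = -1584439763239/5466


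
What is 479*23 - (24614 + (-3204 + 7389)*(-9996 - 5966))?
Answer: 66787373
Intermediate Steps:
479*23 - (24614 + (-3204 + 7389)*(-9996 - 5966)) = 11017 - (24614 + 4185*(-15962)) = 11017 - (24614 - 66800970) = 11017 - 1*(-66776356) = 11017 + 66776356 = 66787373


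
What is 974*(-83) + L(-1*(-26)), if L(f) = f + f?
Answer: -80790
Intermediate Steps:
L(f) = 2*f
974*(-83) + L(-1*(-26)) = 974*(-83) + 2*(-1*(-26)) = -80842 + 2*26 = -80842 + 52 = -80790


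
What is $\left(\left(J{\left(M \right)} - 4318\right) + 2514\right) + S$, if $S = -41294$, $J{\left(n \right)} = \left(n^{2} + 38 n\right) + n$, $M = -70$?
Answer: $-40928$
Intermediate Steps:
$J{\left(n \right)} = n^{2} + 39 n$
$\left(\left(J{\left(M \right)} - 4318\right) + 2514\right) + S = \left(\left(- 70 \left(39 - 70\right) - 4318\right) + 2514\right) - 41294 = \left(\left(\left(-70\right) \left(-31\right) - 4318\right) + 2514\right) - 41294 = \left(\left(2170 - 4318\right) + 2514\right) - 41294 = \left(-2148 + 2514\right) - 41294 = 366 - 41294 = -40928$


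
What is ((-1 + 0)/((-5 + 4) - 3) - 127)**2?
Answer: 257049/16 ≈ 16066.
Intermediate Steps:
((-1 + 0)/((-5 + 4) - 3) - 127)**2 = (-1/(-1 - 3) - 127)**2 = (-1/(-4) - 127)**2 = (-1/4*(-1) - 127)**2 = (1/4 - 127)**2 = (-507/4)**2 = 257049/16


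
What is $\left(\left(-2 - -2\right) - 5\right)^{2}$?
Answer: $25$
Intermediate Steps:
$\left(\left(-2 - -2\right) - 5\right)^{2} = \left(\left(-2 + 2\right) - 5\right)^{2} = \left(0 - 5\right)^{2} = \left(-5\right)^{2} = 25$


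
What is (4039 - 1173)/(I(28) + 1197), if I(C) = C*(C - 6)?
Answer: 2866/1813 ≈ 1.5808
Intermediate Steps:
I(C) = C*(-6 + C)
(4039 - 1173)/(I(28) + 1197) = (4039 - 1173)/(28*(-6 + 28) + 1197) = 2866/(28*22 + 1197) = 2866/(616 + 1197) = 2866/1813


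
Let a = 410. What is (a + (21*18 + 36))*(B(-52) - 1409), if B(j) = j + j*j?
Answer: 1024232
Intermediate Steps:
B(j) = j + j²
(a + (21*18 + 36))*(B(-52) - 1409) = (410 + (21*18 + 36))*(-52*(1 - 52) - 1409) = (410 + (378 + 36))*(-52*(-51) - 1409) = (410 + 414)*(2652 - 1409) = 824*1243 = 1024232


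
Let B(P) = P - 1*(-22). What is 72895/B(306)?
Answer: 72895/328 ≈ 222.24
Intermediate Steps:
B(P) = 22 + P (B(P) = P + 22 = 22 + P)
72895/B(306) = 72895/(22 + 306) = 72895/328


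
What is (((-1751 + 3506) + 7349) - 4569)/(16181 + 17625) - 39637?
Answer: -1339963887/33806 ≈ -39637.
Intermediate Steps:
(((-1751 + 3506) + 7349) - 4569)/(16181 + 17625) - 39637 = ((1755 + 7349) - 4569)/33806 - 39637 = (9104 - 4569)*(1/33806) - 39637 = 4535*(1/33806) - 39637 = 4535/33806 - 39637 = -1339963887/33806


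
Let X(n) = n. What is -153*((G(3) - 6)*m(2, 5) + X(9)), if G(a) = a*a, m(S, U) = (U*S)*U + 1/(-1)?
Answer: -23868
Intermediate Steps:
m(S, U) = -1 + S*U² (m(S, U) = (S*U)*U - 1 = S*U² - 1 = -1 + S*U²)
G(a) = a²
-153*((G(3) - 6)*m(2, 5) + X(9)) = -153*((3² - 6)*(-1 + 2*5²) + 9) = -153*((9 - 6)*(-1 + 2*25) + 9) = -153*(3*(-1 + 50) + 9) = -153*(3*49 + 9) = -153*(147 + 9) = -153*156 = -23868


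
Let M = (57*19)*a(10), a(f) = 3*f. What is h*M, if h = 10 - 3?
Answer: 227430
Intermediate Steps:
h = 7
M = 32490 (M = (57*19)*(3*10) = 1083*30 = 32490)
h*M = 7*32490 = 227430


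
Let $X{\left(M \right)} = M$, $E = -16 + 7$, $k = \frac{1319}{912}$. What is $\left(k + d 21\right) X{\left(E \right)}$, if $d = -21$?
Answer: $\frac{1202619}{304} \approx 3956.0$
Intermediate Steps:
$k = \frac{1319}{912}$ ($k = 1319 \cdot \frac{1}{912} = \frac{1319}{912} \approx 1.4463$)
$E = -9$
$\left(k + d 21\right) X{\left(E \right)} = \left(\frac{1319}{912} - 441\right) \left(-9\right) = \left(- \frac{400873}{912}\right) \left(-9\right) = \frac{1202619}{304}$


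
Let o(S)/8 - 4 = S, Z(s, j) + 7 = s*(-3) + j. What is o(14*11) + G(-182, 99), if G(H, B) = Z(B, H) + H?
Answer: 596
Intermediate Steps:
Z(s, j) = -7 + j - 3*s (Z(s, j) = -7 + (s*(-3) + j) = -7 + (-3*s + j) = -7 + (j - 3*s) = -7 + j - 3*s)
o(S) = 32 + 8*S
G(H, B) = -7 - 3*B + 2*H (G(H, B) = (-7 + H - 3*B) + H = -7 - 3*B + 2*H)
o(14*11) + G(-182, 99) = (32 + 8*(14*11)) + (-7 - 3*99 + 2*(-182)) = (32 + 8*154) + (-7 - 297 - 364) = (32 + 1232) - 668 = 1264 - 668 = 596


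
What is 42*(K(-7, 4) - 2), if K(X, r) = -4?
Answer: -252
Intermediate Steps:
42*(K(-7, 4) - 2) = 42*(-4 - 2) = 42*(-6) = -252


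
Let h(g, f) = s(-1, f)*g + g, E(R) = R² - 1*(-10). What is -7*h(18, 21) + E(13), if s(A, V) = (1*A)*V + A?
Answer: 2825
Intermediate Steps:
s(A, V) = A + A*V (s(A, V) = A*V + A = A + A*V)
E(R) = 10 + R² (E(R) = R² + 10 = 10 + R²)
h(g, f) = g + g*(-1 - f) (h(g, f) = (-(1 + f))*g + g = (-1 - f)*g + g = g*(-1 - f) + g = g + g*(-1 - f))
-7*h(18, 21) + E(13) = -(-7)*21*18 + (10 + 13²) = -7*(-378) + (10 + 169) = 2646 + 179 = 2825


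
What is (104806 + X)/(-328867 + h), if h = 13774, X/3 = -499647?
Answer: 1394135/315093 ≈ 4.4245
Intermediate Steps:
X = -1498941 (X = 3*(-499647) = -1498941)
(104806 + X)/(-328867 + h) = (104806 - 1498941)/(-328867 + 13774) = -1394135/(-315093) = -1394135*(-1/315093) = 1394135/315093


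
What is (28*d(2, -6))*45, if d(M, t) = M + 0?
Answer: 2520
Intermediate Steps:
d(M, t) = M
(28*d(2, -6))*45 = (28*2)*45 = 56*45 = 2520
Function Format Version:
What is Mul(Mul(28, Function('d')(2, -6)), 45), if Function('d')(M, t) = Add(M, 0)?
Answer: 2520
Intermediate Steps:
Function('d')(M, t) = M
Mul(Mul(28, Function('d')(2, -6)), 45) = Mul(Mul(28, 2), 45) = Mul(56, 45) = 2520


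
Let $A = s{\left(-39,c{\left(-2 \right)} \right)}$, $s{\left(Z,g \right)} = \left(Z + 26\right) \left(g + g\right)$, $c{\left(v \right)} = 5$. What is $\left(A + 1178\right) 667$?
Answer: $699016$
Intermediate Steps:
$s{\left(Z,g \right)} = 2 g \left(26 + Z\right)$ ($s{\left(Z,g \right)} = \left(26 + Z\right) 2 g = 2 g \left(26 + Z\right)$)
$A = -130$ ($A = 2 \cdot 5 \left(26 - 39\right) = 2 \cdot 5 \left(-13\right) = -130$)
$\left(A + 1178\right) 667 = \left(-130 + 1178\right) 667 = 1048 \cdot 667 = 699016$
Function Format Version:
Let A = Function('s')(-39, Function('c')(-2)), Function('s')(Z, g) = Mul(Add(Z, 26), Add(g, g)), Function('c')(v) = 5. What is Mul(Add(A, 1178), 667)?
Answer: 699016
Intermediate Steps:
Function('s')(Z, g) = Mul(2, g, Add(26, Z)) (Function('s')(Z, g) = Mul(Add(26, Z), Mul(2, g)) = Mul(2, g, Add(26, Z)))
A = -130 (A = Mul(2, 5, Add(26, -39)) = Mul(2, 5, -13) = -130)
Mul(Add(A, 1178), 667) = Mul(Add(-130, 1178), 667) = Mul(1048, 667) = 699016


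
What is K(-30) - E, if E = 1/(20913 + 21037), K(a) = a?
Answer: -1258501/41950 ≈ -30.000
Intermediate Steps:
E = 1/41950 ≈ 2.3838e-5
K(-30) - E = -30 - 1*1/41950 = -30 - 1/41950 = -1258501/41950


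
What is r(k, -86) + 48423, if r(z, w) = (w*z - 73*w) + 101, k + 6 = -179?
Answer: 70712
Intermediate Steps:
k = -185 (k = -6 - 179 = -185)
r(z, w) = 101 - 73*w + w*z (r(z, w) = (-73*w + w*z) + 101 = 101 - 73*w + w*z)
r(k, -86) + 48423 = (101 - 73*(-86) - 86*(-185)) + 48423 = (101 + 6278 + 15910) + 48423 = 22289 + 48423 = 70712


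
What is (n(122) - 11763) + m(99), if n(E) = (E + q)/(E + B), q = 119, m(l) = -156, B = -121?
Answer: -11678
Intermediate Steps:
n(E) = (119 + E)/(-121 + E) (n(E) = (E + 119)/(E - 121) = (119 + E)/(-121 + E))
(n(122) - 11763) + m(99) = ((119 + 122)/(-121 + 122) - 11763) - 156 = (241/1 - 11763) - 156 = (1*241 - 11763) - 156 = (241 - 11763) - 156 = -11522 - 156 = -11678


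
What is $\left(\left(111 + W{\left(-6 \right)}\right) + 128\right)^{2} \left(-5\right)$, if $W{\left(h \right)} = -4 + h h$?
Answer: $-367205$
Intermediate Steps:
$W{\left(h \right)} = -4 + h^{2}$
$\left(\left(111 + W{\left(-6 \right)}\right) + 128\right)^{2} \left(-5\right) = \left(\left(111 - \left(4 - \left(-6\right)^{2}\right)\right) + 128\right)^{2} \left(-5\right) = \left(\left(111 + \left(-4 + 36\right)\right) + 128\right)^{2} \left(-5\right) = \left(\left(111 + 32\right) + 128\right)^{2} \left(-5\right) = \left(143 + 128\right)^{2} \left(-5\right) = 271^{2} \left(-5\right) = 73441 \left(-5\right) = -367205$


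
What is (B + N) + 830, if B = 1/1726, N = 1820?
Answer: 4573901/1726 ≈ 2650.0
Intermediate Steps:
B = 1/1726 ≈ 0.00057937
(B + N) + 830 = (1/1726 + 1820) + 830 = 3141321/1726 + 830 = 4573901/1726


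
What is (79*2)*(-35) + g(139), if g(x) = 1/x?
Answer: -768669/139 ≈ -5530.0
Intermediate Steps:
(79*2)*(-35) + g(139) = (79*2)*(-35) + 1/139 = 158*(-35) + 1/139 = -5530 + 1/139 = -768669/139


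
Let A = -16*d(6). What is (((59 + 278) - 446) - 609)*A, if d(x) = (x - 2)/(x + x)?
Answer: 11488/3 ≈ 3829.3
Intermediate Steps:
d(x) = (-2 + x)/(2*x) (d(x) = (-2 + x)/((2*x)) = (-2 + x)*(1/(2*x)) = (-2 + x)/(2*x))
A = -16/3 (A = -8*(-2 + 6)/6 = -8*4/6 = -16*⅓ = -16/3 ≈ -5.3333)
(((59 + 278) - 446) - 609)*A = (((59 + 278) - 446) - 609)*(-16/3) = ((337 - 446) - 609)*(-16/3) = (-109 - 609)*(-16/3) = -718*(-16/3) = 11488/3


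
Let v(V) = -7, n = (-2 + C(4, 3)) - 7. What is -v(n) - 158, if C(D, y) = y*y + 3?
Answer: -151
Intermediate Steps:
C(D, y) = 3 + y² (C(D, y) = y² + 3 = 3 + y²)
n = 3 (n = (-2 + (3 + 3²)) - 7 = (-2 + (3 + 9)) - 7 = (-2 + 12) - 7 = 10 - 7 = 3)
-v(n) - 158 = -1*(-7) - 158 = 7 - 158 = -151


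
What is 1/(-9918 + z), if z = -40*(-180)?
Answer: -1/2718 ≈ -0.00036792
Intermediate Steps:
z = 7200
1/(-9918 + z) = 1/(-9918 + 7200) = 1/(-2718) = -1/2718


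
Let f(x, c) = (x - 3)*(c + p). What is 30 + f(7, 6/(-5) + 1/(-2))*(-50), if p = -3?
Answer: 970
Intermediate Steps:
f(x, c) = (-3 + c)*(-3 + x) (f(x, c) = (x - 3)*(c - 3) = (-3 + x)*(-3 + c) = (-3 + c)*(-3 + x))
30 + f(7, 6/(-5) + 1/(-2))*(-50) = 30 + (9 - 3*(6/(-5) + 1/(-2)) - 3*7 + (6/(-5) + 1/(-2))*7)*(-50) = 30 + (9 - 3*(6*(-1/5) + 1*(-1/2)) - 21 + (6*(-1/5) + 1*(-1/2))*7)*(-50) = 30 + (9 - 3*(-6/5 - 1/2) - 21 + (-6/5 - 1/2)*7)*(-50) = 30 + (9 - 3*(-17/10) - 21 - 17/10*7)*(-50) = 30 + (9 + 51/10 - 21 - 119/10)*(-50) = 30 - 94/5*(-50) = 30 + 940 = 970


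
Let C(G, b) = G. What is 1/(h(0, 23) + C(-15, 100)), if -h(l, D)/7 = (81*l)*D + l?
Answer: -1/15 ≈ -0.066667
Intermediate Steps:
h(l, D) = -7*l - 567*D*l (h(l, D) = -7*((81*l)*D + l) = -7*(81*D*l + l) = -7*(l + 81*D*l) = -7*l - 567*D*l)
1/(h(0, 23) + C(-15, 100)) = 1/(-7*0*(1 + 81*23) - 15) = 1/(-7*0*(1 + 1863) - 15) = 1/(-7*0*1864 - 15) = 1/(0 - 15) = 1/(-15) = -1/15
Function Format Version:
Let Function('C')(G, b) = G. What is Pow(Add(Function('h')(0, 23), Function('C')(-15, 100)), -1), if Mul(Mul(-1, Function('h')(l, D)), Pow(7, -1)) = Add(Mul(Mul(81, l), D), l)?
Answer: Rational(-1, 15) ≈ -0.066667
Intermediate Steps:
Function('h')(l, D) = Add(Mul(-7, l), Mul(-567, D, l)) (Function('h')(l, D) = Mul(-7, Add(Mul(Mul(81, l), D), l)) = Mul(-7, Add(Mul(81, D, l), l)) = Mul(-7, Add(l, Mul(81, D, l))) = Add(Mul(-7, l), Mul(-567, D, l)))
Pow(Add(Function('h')(0, 23), Function('C')(-15, 100)), -1) = Pow(Add(Mul(-7, 0, Add(1, Mul(81, 23))), -15), -1) = Pow(Add(Mul(-7, 0, Add(1, 1863)), -15), -1) = Pow(Add(Mul(-7, 0, 1864), -15), -1) = Pow(Add(0, -15), -1) = Pow(-15, -1) = Rational(-1, 15)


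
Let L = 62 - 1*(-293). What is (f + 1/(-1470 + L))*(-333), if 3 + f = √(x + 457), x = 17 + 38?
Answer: 1114218/1115 - 5328*√2 ≈ -6535.6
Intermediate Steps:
L = 355 (L = 62 + 293 = 355)
x = 55
f = -3 + 16*√2 (f = -3 + √(55 + 457) = -3 + √512 = -3 + 16*√2 ≈ 19.627)
(f + 1/(-1470 + L))*(-333) = ((-3 + 16*√2) + 1/(-1470 + 355))*(-333) = ((-3 + 16*√2) + 1/(-1115))*(-333) = ((-3 + 16*√2) - 1/1115)*(-333) = (-3346/1115 + 16*√2)*(-333) = 1114218/1115 - 5328*√2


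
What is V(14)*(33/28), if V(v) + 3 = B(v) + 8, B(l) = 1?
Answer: 99/14 ≈ 7.0714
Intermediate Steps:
V(v) = 6 (V(v) = -3 + (1 + 8) = -3 + 9 = 6)
V(14)*(33/28) = 6*(33/28) = 99/14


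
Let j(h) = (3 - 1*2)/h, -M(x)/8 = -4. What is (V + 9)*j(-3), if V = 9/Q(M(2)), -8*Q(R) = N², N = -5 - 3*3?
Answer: -141/49 ≈ -2.8776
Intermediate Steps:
N = -14 (N = -5 - 9 = -14)
M(x) = 32 (M(x) = -8*(-4) = 32)
Q(R) = -49/2 (Q(R) = -⅛*(-14)² = -⅛*196 = -49/2)
V = -18/49 (V = 9/(-49/2) = 9*(-2/49) = -18/49 ≈ -0.36735)
j(h) = 1/h (j(h) = (3 - 2)/h = 1/h)
(V + 9)*j(-3) = (-18/49 + 9)/(-3) = (423/49)*(-⅓) = -141/49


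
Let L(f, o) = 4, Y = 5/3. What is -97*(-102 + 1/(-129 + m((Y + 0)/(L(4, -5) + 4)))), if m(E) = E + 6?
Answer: 29159946/2947 ≈ 9894.8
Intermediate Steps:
Y = 5/3 (Y = 5*(1/3) = 5/3 ≈ 1.6667)
m(E) = 6 + E
-97*(-102 + 1/(-129 + m((Y + 0)/(L(4, -5) + 4)))) = -97*(-102 + 1/(-129 + (6 + (5/3 + 0)/(4 + 4)))) = -97*(-102 + 1/(-129 + (6 + (5/3)/8))) = -97*(-102 + 1/(-129 + (6 + (5/3)*(1/8)))) = -97*(-102 + 1/(-129 + (6 + 5/24))) = -97*(-102 + 1/(-129 + 149/24)) = -97*(-102 + 1/(-2947/24)) = -97*(-102 - 24/2947) = -97*(-300618/2947) = 29159946/2947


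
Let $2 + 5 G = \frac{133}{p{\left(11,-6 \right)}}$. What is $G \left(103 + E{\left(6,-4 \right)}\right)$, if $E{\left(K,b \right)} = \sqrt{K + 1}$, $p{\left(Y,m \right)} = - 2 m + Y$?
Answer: $\frac{8961}{115} + \frac{87 \sqrt{7}}{115} \approx 79.923$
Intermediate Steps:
$p{\left(Y,m \right)} = Y - 2 m$
$E{\left(K,b \right)} = \sqrt{1 + K}$
$G = \frac{87}{115}$ ($G = - \frac{2}{5} + \frac{133 \frac{1}{11 - -12}}{5} = - \frac{2}{5} + \frac{133 \frac{1}{11 + 12}}{5} = - \frac{2}{5} + \frac{133 \cdot \frac{1}{23}}{5} = - \frac{2}{5} + \frac{1}{5} \cdot \frac{133}{23} = - \frac{2}{5} + \frac{133}{115} = \frac{87}{115} \approx 0.75652$)
$G \left(103 + E{\left(6,-4 \right)}\right) = \frac{87 \left(103 + \sqrt{1 + 6}\right)}{115} = \frac{87 \left(103 + \sqrt{7}\right)}{115} = \frac{8961}{115} + \frac{87 \sqrt{7}}{115}$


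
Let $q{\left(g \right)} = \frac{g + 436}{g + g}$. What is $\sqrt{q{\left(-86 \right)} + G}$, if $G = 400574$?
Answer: $\frac{\sqrt{2962630254}}{86} \approx 632.91$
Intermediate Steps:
$q{\left(g \right)} = \frac{436 + g}{2 g}$
$\sqrt{q{\left(-86 \right)} + G} = \sqrt{\frac{436 - 86}{2 \left(-86\right)} + 400574} = \sqrt{\frac{1}{2} \left(- \frac{1}{86}\right) 350 + 400574} = \sqrt{- \frac{175}{86} + 400574} = \sqrt{\frac{34449189}{86}} = \frac{\sqrt{2962630254}}{86}$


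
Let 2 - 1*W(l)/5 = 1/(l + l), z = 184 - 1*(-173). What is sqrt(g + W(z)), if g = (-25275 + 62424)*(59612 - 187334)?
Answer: I*sqrt(2418851801791698)/714 ≈ 68882.0*I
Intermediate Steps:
z = 357 (z = 184 + 173 = 357)
g = -4744744578 (g = 37149*(-127722) = -4744744578)
W(l) = 10 - 5/(2*l) (W(l) = 10 - 5/(l + l) = 10 - 5*1/(2*l) = 10 - 5/(2*l))
sqrt(g + W(z)) = sqrt(-4744744578 + (10 - 5/2/357)) = sqrt(-4744744578 + (10 - 5/2*1/357)) = sqrt(-4744744578 + (10 - 5/714)) = sqrt(-4744744578 + 7135/714) = sqrt(-3387747621557/714) = I*sqrt(2418851801791698)/714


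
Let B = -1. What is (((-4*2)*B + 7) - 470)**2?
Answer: 207025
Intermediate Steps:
(((-4*2)*B + 7) - 470)**2 = ((-4*2*(-1) + 7) - 470)**2 = ((-8*(-1) + 7) - 470)**2 = ((8 + 7) - 470)**2 = (15 - 470)**2 = (-455)**2 = 207025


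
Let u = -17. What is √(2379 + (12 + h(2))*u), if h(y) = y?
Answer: √2141 ≈ 46.271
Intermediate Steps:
√(2379 + (12 + h(2))*u) = √(2379 + (12 + 2)*(-17)) = √(2379 + 14*(-17)) = √(2379 - 238) = √2141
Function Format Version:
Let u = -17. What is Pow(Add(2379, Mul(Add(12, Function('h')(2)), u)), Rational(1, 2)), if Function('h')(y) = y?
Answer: Pow(2141, Rational(1, 2)) ≈ 46.271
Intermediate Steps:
Pow(Add(2379, Mul(Add(12, Function('h')(2)), u)), Rational(1, 2)) = Pow(Add(2379, Mul(Add(12, 2), -17)), Rational(1, 2)) = Pow(Add(2379, Mul(14, -17)), Rational(1, 2)) = Pow(Add(2379, -238), Rational(1, 2)) = Pow(2141, Rational(1, 2))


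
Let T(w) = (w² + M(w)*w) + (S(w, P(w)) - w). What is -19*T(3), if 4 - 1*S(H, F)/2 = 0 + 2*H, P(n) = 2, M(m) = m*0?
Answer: -38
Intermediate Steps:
M(m) = 0
S(H, F) = 8 - 4*H (S(H, F) = 8 - 2*(0 + 2*H) = 8 - 4*H)
T(w) = 8 + w² - 5*w (T(w) = (w² + 0*w) + ((8 - 4*w) - w) = (w² + 0) + (8 - 5*w) = w² + (8 - 5*w) = 8 + w² - 5*w)
-19*T(3) = -19*(8 + 3² - 5*3) = -19*(8 + 9 - 15) = -19*2 = -38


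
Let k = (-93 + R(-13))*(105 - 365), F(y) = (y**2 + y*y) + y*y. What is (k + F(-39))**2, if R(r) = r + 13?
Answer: 826160049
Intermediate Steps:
F(y) = 3*y**2 (F(y) = (y**2 + y**2) + y**2 = 2*y**2 + y**2 = 3*y**2)
R(r) = 13 + r
k = 24180 (k = (-93 + (13 - 13))*(105 - 365) = (-93 + 0)*(-260) = -93*(-260) = 24180)
(k + F(-39))**2 = (24180 + 3*(-39)**2)**2 = (24180 + 3*1521)**2 = (24180 + 4563)**2 = 28743**2 = 826160049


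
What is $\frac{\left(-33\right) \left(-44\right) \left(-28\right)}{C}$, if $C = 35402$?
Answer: $- \frac{20328}{17701} \approx -1.1484$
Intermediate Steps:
$\frac{\left(-33\right) \left(-44\right) \left(-28\right)}{C} = \frac{\left(-33\right) \left(-44\right) \left(-28\right)}{35402} = 1452 \left(-28\right) \frac{1}{35402} = \left(-40656\right) \frac{1}{35402} = - \frac{20328}{17701}$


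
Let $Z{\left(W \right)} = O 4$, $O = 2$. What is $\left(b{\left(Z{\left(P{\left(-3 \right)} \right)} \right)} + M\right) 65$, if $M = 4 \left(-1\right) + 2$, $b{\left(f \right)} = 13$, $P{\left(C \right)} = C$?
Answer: $715$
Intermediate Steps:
$Z{\left(W \right)} = 8$ ($Z{\left(W \right)} = 2 \cdot 4 = 8$)
$M = -2$ ($M = -4 + 2 = -2$)
$\left(b{\left(Z{\left(P{\left(-3 \right)} \right)} \right)} + M\right) 65 = \left(13 - 2\right) 65 = 11 \cdot 65 = 715$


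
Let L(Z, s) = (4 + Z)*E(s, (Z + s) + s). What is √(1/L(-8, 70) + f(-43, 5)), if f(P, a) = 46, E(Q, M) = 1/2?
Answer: √182/2 ≈ 6.7454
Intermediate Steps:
E(Q, M) = ½
L(Z, s) = 2 + Z/2 (L(Z, s) = (4 + Z)*(½) = 2 + Z/2)
√(1/L(-8, 70) + f(-43, 5)) = √(1/(2 + (½)*(-8)) + 46) = √(1/(2 - 4) + 46) = √(1/(-2) + 46) = √(-½ + 46) = √(91/2) = √182/2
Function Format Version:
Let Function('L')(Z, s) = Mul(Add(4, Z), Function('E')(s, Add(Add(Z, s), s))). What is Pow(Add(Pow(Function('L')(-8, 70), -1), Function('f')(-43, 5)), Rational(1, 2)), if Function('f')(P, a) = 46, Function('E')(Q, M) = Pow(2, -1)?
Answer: Mul(Rational(1, 2), Pow(182, Rational(1, 2))) ≈ 6.7454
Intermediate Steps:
Function('E')(Q, M) = Rational(1, 2)
Function('L')(Z, s) = Add(2, Mul(Rational(1, 2), Z)) (Function('L')(Z, s) = Mul(Add(4, Z), Rational(1, 2)) = Add(2, Mul(Rational(1, 2), Z)))
Pow(Add(Pow(Function('L')(-8, 70), -1), Function('f')(-43, 5)), Rational(1, 2)) = Pow(Add(Pow(Add(2, Mul(Rational(1, 2), -8)), -1), 46), Rational(1, 2)) = Pow(Add(Pow(Add(2, -4), -1), 46), Rational(1, 2)) = Pow(Add(Pow(-2, -1), 46), Rational(1, 2)) = Pow(Add(Rational(-1, 2), 46), Rational(1, 2)) = Pow(Rational(91, 2), Rational(1, 2)) = Mul(Rational(1, 2), Pow(182, Rational(1, 2)))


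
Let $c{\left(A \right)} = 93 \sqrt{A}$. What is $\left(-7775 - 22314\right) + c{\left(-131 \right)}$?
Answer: $-30089 + 93 i \sqrt{131} \approx -30089.0 + 1064.4 i$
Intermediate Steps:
$\left(-7775 - 22314\right) + c{\left(-131 \right)} = \left(-7775 - 22314\right) + 93 \sqrt{-131} = -30089 + 93 i \sqrt{131}$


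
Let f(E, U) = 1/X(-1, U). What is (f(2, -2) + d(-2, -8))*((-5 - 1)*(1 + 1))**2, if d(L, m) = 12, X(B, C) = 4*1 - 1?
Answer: 1776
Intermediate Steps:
X(B, C) = 3 (X(B, C) = 4 - 1 = 3)
f(E, U) = 1/3
(f(2, -2) + d(-2, -8))*((-5 - 1)*(1 + 1))**2 = (1/3 + 12)*((-5 - 1)*(1 + 1))**2 = 37*(-6*2)**2/3 = (37/3)*(-12)**2 = (37/3)*144 = 1776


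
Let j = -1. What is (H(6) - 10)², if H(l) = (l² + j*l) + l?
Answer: 676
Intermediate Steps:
H(l) = l² (H(l) = (l² - l) + l = l²)
(H(6) - 10)² = (6² - 10)² = (36 - 10)² = 26² = 676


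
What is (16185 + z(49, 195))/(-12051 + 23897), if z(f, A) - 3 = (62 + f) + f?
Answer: 8174/5923 ≈ 1.3800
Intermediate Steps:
z(f, A) = 65 + 2*f (z(f, A) = 3 + ((62 + f) + f) = 3 + (62 + 2*f) = 65 + 2*f)
(16185 + z(49, 195))/(-12051 + 23897) = (16185 + (65 + 2*49))/(-12051 + 23897) = (16185 + (65 + 98))/11846 = (16185 + 163)*(1/11846) = 16348*(1/11846) = 8174/5923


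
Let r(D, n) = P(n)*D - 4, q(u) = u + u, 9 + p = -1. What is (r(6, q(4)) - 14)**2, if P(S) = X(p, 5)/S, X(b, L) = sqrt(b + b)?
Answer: 1251/4 - 54*I*sqrt(5) ≈ 312.75 - 120.75*I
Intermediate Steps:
p = -10 (p = -9 - 1 = -10)
X(b, L) = sqrt(2)*sqrt(b) (X(b, L) = sqrt(2*b) = sqrt(2)*sqrt(b))
P(S) = 2*I*sqrt(5)/S (P(S) = (sqrt(2)*sqrt(-10))/S = (sqrt(2)*(I*sqrt(10)))/S = (2*I*sqrt(5))/S = 2*I*sqrt(5)/S)
q(u) = 2*u
r(D, n) = -4 + 2*I*D*sqrt(5)/n (r(D, n) = (2*I*sqrt(5)/n)*D - 4 = 2*I*D*sqrt(5)/n - 4 = -4 + 2*I*D*sqrt(5)/n)
(r(6, q(4)) - 14)**2 = ((-4 + 2*I*6*sqrt(5)/(2*4)) - 14)**2 = ((-4 + 2*I*6*sqrt(5)/8) - 14)**2 = ((-4 + 2*I*6*sqrt(5)*(1/8)) - 14)**2 = ((-4 + 3*I*sqrt(5)/2) - 14)**2 = (-18 + 3*I*sqrt(5)/2)**2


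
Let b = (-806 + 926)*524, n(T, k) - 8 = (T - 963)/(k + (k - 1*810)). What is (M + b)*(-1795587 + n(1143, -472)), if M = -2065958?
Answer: 3154292743003094/877 ≈ 3.5967e+12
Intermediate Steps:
n(T, k) = 8 + (-963 + T)/(-810 + 2*k) (n(T, k) = 8 + (T - 963)/(k + (k - 1*810)) = 8 + (-963 + T)/(k + (k - 810)) = 8 + (-963 + T)/(k + (-810 + k)) = 8 + (-963 + T)/(-810 + 2*k))
b = 62880 (b = 120*524 = 62880)
(M + b)*(-1795587 + n(1143, -472)) = (-2065958 + 62880)*(-1795587 + (-7443 + 1143 + 16*(-472))/(2*(-405 - 472))) = -2003078*(-1795587 + (1/2)*(-7443 + 1143 - 7552)/(-877)) = -2003078*(-1795587 + (1/2)*(-1/877)*(-13852)) = -2003078*(-1795587 + 6926/877) = -2003078*(-1574722873/877) = 3154292743003094/877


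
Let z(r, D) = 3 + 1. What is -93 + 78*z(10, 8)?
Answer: 219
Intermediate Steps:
z(r, D) = 4
-93 + 78*z(10, 8) = -93 + 78*4 = -93 + 312 = 219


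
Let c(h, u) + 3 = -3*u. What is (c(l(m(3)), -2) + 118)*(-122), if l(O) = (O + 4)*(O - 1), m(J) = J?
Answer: -14762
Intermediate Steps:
l(O) = (-1 + O)*(4 + O) (l(O) = (4 + O)*(-1 + O) = (-1 + O)*(4 + O))
c(h, u) = -3 - 3*u
(c(l(m(3)), -2) + 118)*(-122) = ((-3 - 3*(-2)) + 118)*(-122) = ((-3 + 6) + 118)*(-122) = (3 + 118)*(-122) = 121*(-122) = -14762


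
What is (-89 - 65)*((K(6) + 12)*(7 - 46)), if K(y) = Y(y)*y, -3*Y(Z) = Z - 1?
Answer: 12012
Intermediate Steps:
Y(Z) = 1/3 - Z/3 (Y(Z) = -(Z - 1)/3 = -(-1 + Z)/3 = 1/3 - Z/3)
K(y) = y*(1/3 - y/3) (K(y) = (1/3 - y/3)*y = y*(1/3 - y/3))
(-89 - 65)*((K(6) + 12)*(7 - 46)) = (-89 - 65)*(((1/3)*6*(1 - 1*6) + 12)*(7 - 46)) = -154*((1/3)*6*(1 - 6) + 12)*(-39) = -154*((1/3)*6*(-5) + 12)*(-39) = -154*(-10 + 12)*(-39) = -308*(-39) = -154*(-78) = 12012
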